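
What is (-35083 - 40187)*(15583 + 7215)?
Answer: -1716005460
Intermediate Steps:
(-35083 - 40187)*(15583 + 7215) = -75270*22798 = -1716005460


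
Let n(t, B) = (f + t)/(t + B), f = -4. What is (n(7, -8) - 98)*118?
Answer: -11918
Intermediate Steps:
n(t, B) = (-4 + t)/(B + t) (n(t, B) = (-4 + t)/(t + B) = (-4 + t)/(B + t))
(n(7, -8) - 98)*118 = ((-4 + 7)/(-8 + 7) - 98)*118 = (3/(-1) - 98)*118 = (-1*3 - 98)*118 = (-3 - 98)*118 = -101*118 = -11918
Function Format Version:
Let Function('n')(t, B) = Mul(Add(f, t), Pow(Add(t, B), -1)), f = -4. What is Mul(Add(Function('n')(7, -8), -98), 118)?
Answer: -11918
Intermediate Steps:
Function('n')(t, B) = Mul(Pow(Add(B, t), -1), Add(-4, t)) (Function('n')(t, B) = Mul(Add(-4, t), Pow(Add(t, B), -1)) = Mul(Add(-4, t), Pow(Add(B, t), -1)) = Mul(Pow(Add(B, t), -1), Add(-4, t)))
Mul(Add(Function('n')(7, -8), -98), 118) = Mul(Add(Mul(Pow(Add(-8, 7), -1), Add(-4, 7)), -98), 118) = Mul(Add(Mul(Pow(-1, -1), 3), -98), 118) = Mul(Add(Mul(-1, 3), -98), 118) = Mul(Add(-3, -98), 118) = Mul(-101, 118) = -11918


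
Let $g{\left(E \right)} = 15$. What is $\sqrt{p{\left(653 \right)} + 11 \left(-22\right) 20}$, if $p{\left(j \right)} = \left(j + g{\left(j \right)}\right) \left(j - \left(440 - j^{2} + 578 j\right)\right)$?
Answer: $2 \sqrt{8213186} \approx 5731.7$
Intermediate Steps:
$p{\left(j \right)} = \left(15 + j\right) \left(-440 + j^{2} - 577 j\right)$ ($p{\left(j \right)} = \left(j + 15\right) \left(j - \left(440 - j^{2} + 578 j\right)\right) = \left(15 + j\right) \left(j - \left(440 - j^{2} + 578 j\right)\right) = \left(15 + j\right) \left(-440 + j^{2} - 577 j\right)$)
$\sqrt{p{\left(653 \right)} + 11 \left(-22\right) 20} = \sqrt{\left(-6600 + 653^{3} - 5939035 - 562 \cdot 653^{2}\right) + 11 \left(-22\right) 20} = \sqrt{\left(-6600 + 278445077 - 5939035 - 239641858\right) - 4840} = \sqrt{32857584 - 4840} = \sqrt{32852744} = 2 \sqrt{8213186}$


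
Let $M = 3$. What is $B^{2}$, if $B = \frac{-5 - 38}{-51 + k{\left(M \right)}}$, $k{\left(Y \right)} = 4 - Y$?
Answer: $\frac{1849}{2500} \approx 0.7396$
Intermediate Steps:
$B = \frac{43}{50}$ ($B = \frac{-5 - 38}{-51 + \left(4 - 3\right)} = - \frac{43}{-51 + \left(4 - 3\right)} = - \frac{43}{-51 + 1} = - \frac{43}{-50} = \left(-43\right) \left(- \frac{1}{50}\right) = \frac{43}{50} \approx 0.86$)
$B^{2} = \left(\frac{43}{50}\right)^{2} = \frac{1849}{2500}$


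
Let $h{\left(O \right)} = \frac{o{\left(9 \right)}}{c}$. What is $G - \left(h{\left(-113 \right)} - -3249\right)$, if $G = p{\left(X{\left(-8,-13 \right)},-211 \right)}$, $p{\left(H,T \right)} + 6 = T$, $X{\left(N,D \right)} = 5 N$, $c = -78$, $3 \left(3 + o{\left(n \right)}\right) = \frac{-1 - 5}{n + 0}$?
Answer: $- \frac{2433161}{702} \approx -3466.0$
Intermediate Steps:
$o{\left(n \right)} = -3 - \frac{2}{n}$ ($o{\left(n \right)} = -3 + \frac{\left(-1 - 5\right) \frac{1}{n + 0}}{3} = -3 + \frac{\left(-6\right) \frac{1}{n}}{3} = -3 - \frac{2}{n}$)
$h{\left(O \right)} = \frac{29}{702}$ ($h{\left(O \right)} = \frac{-3 - \frac{2}{9}}{-78} = \left(-3 - \frac{2}{9}\right) \left(- \frac{1}{78}\right) = \left(- \frac{29}{9}\right) \left(- \frac{1}{78}\right) = \frac{29}{702}$)
$p{\left(H,T \right)} = -6 + T$
$G = -217$ ($G = -6 - 211 = -217$)
$G - \left(h{\left(-113 \right)} - -3249\right) = -217 - \left(\frac{29}{702} - -3249\right) = -217 - \left(\frac{29}{702} + 3249\right) = -217 - \frac{2280827}{702} = - \frac{2433161}{702}$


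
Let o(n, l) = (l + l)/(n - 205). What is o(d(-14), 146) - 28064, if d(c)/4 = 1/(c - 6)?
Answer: -14397562/513 ≈ -28065.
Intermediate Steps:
d(c) = 4/(-6 + c) (d(c) = 4/(c - 6) = 4/(-6 + c))
o(n, l) = 2*l/(-205 + n) (o(n, l) = (2*l)/(-205 + n) = 2*l/(-205 + n))
o(d(-14), 146) - 28064 = 2*146/(-205 + 4/(-6 - 14)) - 28064 = 2*146/(-205 + 4/(-20)) - 28064 = 2*146/(-205 + 4*(-1/20)) - 28064 = 2*146/(-205 - 1/5) - 28064 = 2*146/(-1026/5) - 28064 = 2*146*(-5/1026) - 28064 = -730/513 - 28064 = -14397562/513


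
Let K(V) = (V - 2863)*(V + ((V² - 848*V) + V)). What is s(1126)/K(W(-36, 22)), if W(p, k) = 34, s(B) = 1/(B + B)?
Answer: 1/175888028064 ≈ 5.6854e-12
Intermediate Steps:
s(B) = 1/(2*B)
K(V) = (-2863 + V)*(V² - 846*V) (K(V) = (-2863 + V)*(V + (V² - 847*V)) = (-2863 + V)*(V² - 846*V))
s(1126)/K(W(-36, 22)) = ((½)/1126)/((34*(2422098 + 34² - 3709*34))) = ((½)*(1/1126))/((34*(2422098 + 1156 - 126106))) = 1/(2252*((34*2297148))) = (1/2252)/78103032 = (1/2252)*(1/78103032) = 1/175888028064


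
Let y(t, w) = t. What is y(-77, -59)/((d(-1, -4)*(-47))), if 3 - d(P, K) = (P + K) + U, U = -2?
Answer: 77/470 ≈ 0.16383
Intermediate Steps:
d(P, K) = 5 - K - P (d(P, K) = 3 - ((P + K) - 2) = 3 - ((K + P) - 2) = 3 - (-2 + K + P) = 3 + (2 - K - P) = 5 - K - P)
y(-77, -59)/((d(-1, -4)*(-47))) = -77*(-1/(47*(5 - 1*(-4) - 1*(-1)))) = -77*(-1/(47*(5 + 4 + 1))) = -77/(10*(-47)) = -77/(-470) = -77*(-1/470) = 77/470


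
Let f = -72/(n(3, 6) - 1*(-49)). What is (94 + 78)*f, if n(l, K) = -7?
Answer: -2064/7 ≈ -294.86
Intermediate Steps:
f = -12/7 (f = -72/(-7 - 1*(-49)) = -72/(-7 + 49) = -72/42 = -72*1/42 = -12/7 ≈ -1.7143)
(94 + 78)*f = (94 + 78)*(-12/7) = 172*(-12/7) = -2064/7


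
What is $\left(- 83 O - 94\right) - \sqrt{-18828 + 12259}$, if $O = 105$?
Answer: $-8809 - i \sqrt{6569} \approx -8809.0 - 81.049 i$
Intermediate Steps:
$\left(- 83 O - 94\right) - \sqrt{-18828 + 12259} = \left(\left(-83\right) 105 - 94\right) - \sqrt{-18828 + 12259} = \left(-8715 - 94\right) - \sqrt{-6569} = -8809 - i \sqrt{6569}$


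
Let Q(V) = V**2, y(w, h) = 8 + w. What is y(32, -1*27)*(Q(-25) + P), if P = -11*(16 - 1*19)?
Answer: 26320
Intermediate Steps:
P = 33 (P = -11*(16 - 19) = -11*(-3) = 33)
y(32, -1*27)*(Q(-25) + P) = (8 + 32)*((-25)**2 + 33) = 40*(625 + 33) = 40*658 = 26320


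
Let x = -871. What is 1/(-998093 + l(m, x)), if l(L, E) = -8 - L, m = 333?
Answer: -1/998434 ≈ -1.0016e-6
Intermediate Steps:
1/(-998093 + l(m, x)) = 1/(-998093 + (-8 - 1*333)) = 1/(-998093 + (-8 - 333)) = 1/(-998093 - 341) = 1/(-998434) = -1/998434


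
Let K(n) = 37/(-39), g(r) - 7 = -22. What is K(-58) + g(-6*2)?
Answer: -622/39 ≈ -15.949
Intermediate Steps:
g(r) = -15 (g(r) = 7 - 22 = -15)
K(n) = -37/39 (K(n) = 37*(-1/39) = -37/39)
K(-58) + g(-6*2) = -37/39 - 15 = -622/39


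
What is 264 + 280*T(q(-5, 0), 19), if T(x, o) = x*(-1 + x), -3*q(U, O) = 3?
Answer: 824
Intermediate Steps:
q(U, O) = -1 (q(U, O) = -⅓*3 = -1)
264 + 280*T(q(-5, 0), 19) = 264 + 280*(-(-1 - 1)) = 264 + 280*(-1*(-2)) = 264 + 280*2 = 264 + 560 = 824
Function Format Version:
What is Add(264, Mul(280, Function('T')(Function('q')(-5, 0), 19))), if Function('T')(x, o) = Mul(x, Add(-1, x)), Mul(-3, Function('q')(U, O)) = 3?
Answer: 824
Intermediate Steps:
Function('q')(U, O) = -1 (Function('q')(U, O) = Mul(Rational(-1, 3), 3) = -1)
Add(264, Mul(280, Function('T')(Function('q')(-5, 0), 19))) = Add(264, Mul(280, Mul(-1, Add(-1, -1)))) = Add(264, Mul(280, Mul(-1, -2))) = Add(264, Mul(280, 2)) = Add(264, 560) = 824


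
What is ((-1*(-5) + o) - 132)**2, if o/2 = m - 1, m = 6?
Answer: 13689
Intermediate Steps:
o = 10 (o = 2*(6 - 1) = 2*5 = 10)
((-1*(-5) + o) - 132)**2 = ((-1*(-5) + 10) - 132)**2 = ((5 + 10) - 132)**2 = (15 - 132)**2 = (-117)**2 = 13689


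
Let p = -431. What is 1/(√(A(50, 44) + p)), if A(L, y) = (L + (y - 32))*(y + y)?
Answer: √201/1005 ≈ 0.014107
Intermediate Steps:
A(L, y) = 2*y*(-32 + L + y) (A(L, y) = (L + (-32 + y))*(2*y) = (-32 + L + y)*(2*y) = 2*y*(-32 + L + y))
1/(√(A(50, 44) + p)) = 1/(√(2*44*(-32 + 50 + 44) - 431)) = 1/(√(2*44*62 - 431)) = 1/(√(5456 - 431)) = 1/(√5025) = 1/(5*√201) = √201/1005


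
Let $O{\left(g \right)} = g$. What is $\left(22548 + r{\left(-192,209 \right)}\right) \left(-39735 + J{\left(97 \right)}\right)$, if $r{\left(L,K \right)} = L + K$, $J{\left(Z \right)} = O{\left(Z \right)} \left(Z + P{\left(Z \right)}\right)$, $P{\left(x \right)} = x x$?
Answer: $19910160055$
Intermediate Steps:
$P{\left(x \right)} = x^{2}$
$J{\left(Z \right)} = Z \left(Z + Z^{2}\right)$
$r{\left(L,K \right)} = K + L$
$\left(22548 + r{\left(-192,209 \right)}\right) \left(-39735 + J{\left(97 \right)}\right) = \left(22548 + \left(209 - 192\right)\right) \left(-39735 + 97^{2} \left(1 + 97\right)\right) = \left(22548 + 17\right) \left(-39735 + 9409 \cdot 98\right) = 22565 \left(-39735 + 922082\right) = 22565 \cdot 882347 = 19910160055$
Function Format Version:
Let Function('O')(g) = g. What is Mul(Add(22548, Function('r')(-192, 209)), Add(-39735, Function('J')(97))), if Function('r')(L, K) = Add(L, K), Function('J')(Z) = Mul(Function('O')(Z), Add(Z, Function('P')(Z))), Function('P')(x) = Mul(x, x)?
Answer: 19910160055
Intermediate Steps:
Function('P')(x) = Pow(x, 2)
Function('J')(Z) = Mul(Z, Add(Z, Pow(Z, 2)))
Function('r')(L, K) = Add(K, L)
Mul(Add(22548, Function('r')(-192, 209)), Add(-39735, Function('J')(97))) = Mul(Add(22548, Add(209, -192)), Add(-39735, Mul(Pow(97, 2), Add(1, 97)))) = Mul(Add(22548, 17), Add(-39735, Mul(9409, 98))) = Mul(22565, Add(-39735, 922082)) = Mul(22565, 882347) = 19910160055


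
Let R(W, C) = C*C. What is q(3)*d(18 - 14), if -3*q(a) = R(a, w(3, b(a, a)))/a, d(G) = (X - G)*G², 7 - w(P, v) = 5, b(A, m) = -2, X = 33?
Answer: -1856/9 ≈ -206.22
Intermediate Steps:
w(P, v) = 2 (w(P, v) = 7 - 1*5 = 7 - 5 = 2)
R(W, C) = C²
d(G) = G²*(33 - G) (d(G) = (33 - G)*G² = G²*(33 - G))
q(a) = -4/(3*a) (q(a) = -2²/(3*a) = -4/(3*a))
q(3)*d(18 - 14) = (-4/3/3)*((18 - 14)²*(33 - (18 - 14))) = (-4/3*⅓)*(4²*(33 - 1*4)) = -64*(33 - 4)/9 = -64*29/9 = -4/9*464 = -1856/9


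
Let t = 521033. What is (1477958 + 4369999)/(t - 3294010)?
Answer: -5847957/2772977 ≈ -2.1089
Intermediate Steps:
(1477958 + 4369999)/(t - 3294010) = (1477958 + 4369999)/(521033 - 3294010) = 5847957/(-2772977) = 5847957*(-1/2772977) = -5847957/2772977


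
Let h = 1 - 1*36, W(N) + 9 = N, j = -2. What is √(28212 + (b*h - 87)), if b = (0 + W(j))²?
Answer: √23890 ≈ 154.56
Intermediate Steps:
W(N) = -9 + N
h = -35 (h = 1 - 36 = -35)
b = 121 (b = (0 + (-9 - 2))² = (0 - 11)² = (-11)² = 121)
√(28212 + (b*h - 87)) = √(28212 + (121*(-35) - 87)) = √(28212 + (-4235 - 87)) = √(28212 - 4322) = √23890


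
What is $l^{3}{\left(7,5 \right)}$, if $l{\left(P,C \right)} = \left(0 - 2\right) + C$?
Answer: $27$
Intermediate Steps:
$l{\left(P,C \right)} = -2 + C$
$l^{3}{\left(7,5 \right)} = \left(-2 + 5\right)^{3} = 3^{3} = 27$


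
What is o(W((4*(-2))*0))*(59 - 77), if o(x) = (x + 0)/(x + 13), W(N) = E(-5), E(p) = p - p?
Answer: 0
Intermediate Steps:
E(p) = 0
W(N) = 0
o(x) = x/(13 + x)
o(W((4*(-2))*0))*(59 - 77) = (0/(13 + 0))*(59 - 77) = (0/13)*(-18) = (0*(1/13))*(-18) = 0*(-18) = 0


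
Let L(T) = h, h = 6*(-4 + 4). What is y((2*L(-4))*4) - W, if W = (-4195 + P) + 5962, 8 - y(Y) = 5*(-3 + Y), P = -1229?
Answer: -515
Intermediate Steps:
h = 0 (h = 6*0 = 0)
L(T) = 0
y(Y) = 23 - 5*Y (y(Y) = 8 - 5*(-3 + Y) = 8 - (-15 + 5*Y) = 8 + (15 - 5*Y) = 23 - 5*Y)
W = 538 (W = (-4195 - 1229) + 5962 = -5424 + 5962 = 538)
y((2*L(-4))*4) - W = (23 - 5*2*0*4) - 1*538 = (23 - 0*4) - 538 = (23 - 5*0) - 538 = (23 + 0) - 538 = 23 - 538 = -515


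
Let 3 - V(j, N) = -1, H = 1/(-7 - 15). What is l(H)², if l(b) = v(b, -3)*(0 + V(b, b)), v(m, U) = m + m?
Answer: 16/121 ≈ 0.13223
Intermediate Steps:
v(m, U) = 2*m
H = -1/22 (H = 1/(-22) = -1/22 ≈ -0.045455)
V(j, N) = 4 (V(j, N) = 3 - 1*(-1) = 3 + 1 = 4)
l(b) = 8*b (l(b) = (2*b)*(0 + 4) = (2*b)*4 = 8*b)
l(H)² = (8*(-1/22))² = (-4/11)² = 16/121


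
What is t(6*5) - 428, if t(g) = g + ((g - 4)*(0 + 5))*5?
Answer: 252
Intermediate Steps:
t(g) = -100 + 26*g (t(g) = g + ((-4 + g)*5)*5 = g + (-20 + 5*g)*5 = g + (-100 + 25*g) = -100 + 26*g)
t(6*5) - 428 = (-100 + 26*(6*5)) - 428 = (-100 + 26*30) - 428 = (-100 + 780) - 428 = 680 - 428 = 252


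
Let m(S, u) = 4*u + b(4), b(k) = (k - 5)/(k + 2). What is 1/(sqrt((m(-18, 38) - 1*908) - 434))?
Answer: -I*sqrt(42846)/7141 ≈ -0.028987*I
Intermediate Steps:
b(k) = (-5 + k)/(2 + k)
m(S, u) = -1/6 + 4*u (m(S, u) = 4*u + (-5 + 4)/(2 + 4) = 4*u - 1/6 = -1/6 + 4*u)
1/(sqrt((m(-18, 38) - 1*908) - 434)) = 1/(sqrt(((-1/6 + 4*38) - 1*908) - 434)) = 1/(sqrt(((-1/6 + 152) - 908) - 434)) = 1/(sqrt((911/6 - 908) - 434)) = 1/(sqrt(-4537/6 - 434)) = 1/(sqrt(-7141/6)) = 1/(I*sqrt(42846)/6) = -I*sqrt(42846)/7141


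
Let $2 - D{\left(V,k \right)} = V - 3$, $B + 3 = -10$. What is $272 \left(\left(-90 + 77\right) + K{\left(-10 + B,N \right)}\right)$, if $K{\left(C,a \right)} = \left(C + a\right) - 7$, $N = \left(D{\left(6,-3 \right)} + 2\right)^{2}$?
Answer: $-11424$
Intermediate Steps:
$B = -13$ ($B = -3 - 10 = -13$)
$D{\left(V,k \right)} = 5 - V$ ($D{\left(V,k \right)} = 2 - \left(V - 3\right) = 2 - \left(-3 + V\right) = 5 - V$)
$N = 1$ ($N = \left(\left(5 - 6\right) + 2\right)^{2} = \left(-1 + 2\right)^{2} = 1^{2} = 1$)
$K{\left(C,a \right)} = -7 + C + a$
$272 \left(\left(-90 + 77\right) + K{\left(-10 + B,N \right)}\right) = 272 \left(\left(-90 + 77\right) - 29\right) = 272 \left(-13 - 29\right) = 272 \left(-42\right) = -11424$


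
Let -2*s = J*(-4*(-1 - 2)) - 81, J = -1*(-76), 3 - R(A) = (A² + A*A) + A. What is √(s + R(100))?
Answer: 5*I*√3282/2 ≈ 143.22*I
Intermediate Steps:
R(A) = 3 - A - 2*A² (R(A) = 3 - ((A² + A*A) + A) = 3 - ((A² + A²) + A) = 3 - (2*A² + A) = 3 - (A + 2*A²) = 3 + (-A - 2*A²) = 3 - A - 2*A²)
J = 76
s = -831/2 (s = -(76*(-4*(-1 - 2)) - 81)/2 = -(76*(-4*(-3)) - 81)/2 = -(76*12 - 81)/2 = -(912 - 81)/2 = -½*831 = -831/2 ≈ -415.50)
√(s + R(100)) = √(-831/2 + (3 - 1*100 - 2*100²)) = √(-831/2 + (3 - 100 - 2*10000)) = √(-831/2 + (3 - 100 - 20000)) = √(-831/2 - 20097) = √(-41025/2) = 5*I*√3282/2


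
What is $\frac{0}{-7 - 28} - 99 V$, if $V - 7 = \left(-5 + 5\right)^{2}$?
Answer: $-693$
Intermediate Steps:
$V = 7$ ($V = 7 + \left(-5 + 5\right)^{2} = 7 + 0^{2} = 7 + 0 = 7$)
$\frac{0}{-7 - 28} - 99 V = \frac{0}{-7 - 28} - 693 = \frac{0}{-35} - 693 = 0 \left(- \frac{1}{35}\right) - 693 = 0 - 693 = -693$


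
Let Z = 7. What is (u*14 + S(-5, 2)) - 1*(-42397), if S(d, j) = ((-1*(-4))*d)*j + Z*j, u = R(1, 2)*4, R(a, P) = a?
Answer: 42427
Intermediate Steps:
u = 4 (u = 1*4 = 4)
S(d, j) = 7*j + 4*d*j (S(d, j) = ((-1*(-4))*d)*j + 7*j = (4*d)*j + 7*j = 4*d*j + 7*j = 7*j + 4*d*j)
(u*14 + S(-5, 2)) - 1*(-42397) = (4*14 + 2*(7 + 4*(-5))) - 1*(-42397) = (56 + 2*(7 - 20)) + 42397 = (56 + 2*(-13)) + 42397 = (56 - 26) + 42397 = 30 + 42397 = 42427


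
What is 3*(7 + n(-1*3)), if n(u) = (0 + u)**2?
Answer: 48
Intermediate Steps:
n(u) = u**2
3*(7 + n(-1*3)) = 3*(7 + (-1*3)**2) = 3*(7 + (-3)**2) = 3*(7 + 9) = 3*16 = 48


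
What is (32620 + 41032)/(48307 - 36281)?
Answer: 36826/6013 ≈ 6.1244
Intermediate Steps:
(32620 + 41032)/(48307 - 36281) = 73652/12026 = 73652*(1/12026) = 36826/6013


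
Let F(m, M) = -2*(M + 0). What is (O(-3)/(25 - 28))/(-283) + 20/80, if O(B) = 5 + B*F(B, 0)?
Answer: 869/3396 ≈ 0.25589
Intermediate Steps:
F(m, M) = -2*M
O(B) = 5 (O(B) = 5 + B*(-2*0) = 5 + B*0 = 5 + 0 = 5)
(O(-3)/(25 - 28))/(-283) + 20/80 = (5/(25 - 28))/(-283) + 20/80 = (5/(-3))*(-1/283) + 20*(1/80) = (5*(-⅓))*(-1/283) + ¼ = -5/3*(-1/283) + ¼ = 5/849 + ¼ = 869/3396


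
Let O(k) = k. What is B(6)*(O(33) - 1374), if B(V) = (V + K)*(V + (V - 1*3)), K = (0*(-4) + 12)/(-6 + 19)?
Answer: -1086210/13 ≈ -83555.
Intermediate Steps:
K = 12/13 (K = (0 + 12)/13 = 12*(1/13) = 12/13 ≈ 0.92308)
B(V) = (-3 + 2*V)*(12/13 + V) (B(V) = (V + 12/13)*(V + (V - 1*3)) = (12/13 + V)*(V + (V - 3)) = (12/13 + V)*(V + (-3 + V)) = (12/13 + V)*(-3 + 2*V) = (-3 + 2*V)*(12/13 + V))
B(6)*(O(33) - 1374) = (-36/13 + 2*6² - 15/13*6)*(33 - 1374) = (-36/13 + 2*36 - 90/13)*(-1341) = (-36/13 + 72 - 90/13)*(-1341) = (810/13)*(-1341) = -1086210/13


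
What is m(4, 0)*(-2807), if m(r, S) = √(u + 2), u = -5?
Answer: -2807*I*√3 ≈ -4861.9*I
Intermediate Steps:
m(r, S) = I*√3 (m(r, S) = √(-5 + 2) = √(-3) = I*√3)
m(4, 0)*(-2807) = (I*√3)*(-2807) = -2807*I*√3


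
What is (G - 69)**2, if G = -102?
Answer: 29241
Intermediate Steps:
(G - 69)**2 = (-102 - 69)**2 = (-171)**2 = 29241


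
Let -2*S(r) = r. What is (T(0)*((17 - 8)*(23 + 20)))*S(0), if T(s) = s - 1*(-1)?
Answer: 0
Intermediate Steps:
T(s) = 1 + s (T(s) = s + 1 = 1 + s)
S(r) = -r/2
(T(0)*((17 - 8)*(23 + 20)))*S(0) = ((1 + 0)*((17 - 8)*(23 + 20)))*(-½*0) = (1*(9*43))*0 = (1*387)*0 = 387*0 = 0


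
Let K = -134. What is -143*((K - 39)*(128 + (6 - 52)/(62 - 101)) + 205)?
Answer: 9499369/3 ≈ 3.1665e+6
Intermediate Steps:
-143*((K - 39)*(128 + (6 - 52)/(62 - 101)) + 205) = -143*((-134 - 39)*(128 + (6 - 52)/(62 - 101)) + 205) = -143*(-173*(128 - 46/(-39)) + 205) = -143*(-173*(128 - 46*(-1/39)) + 205) = -143*(-173*(128 + 46/39) + 205) = -143*(-173*5038/39 + 205) = -143*(-871574/39 + 205) = -143*(-863579/39) = 9499369/3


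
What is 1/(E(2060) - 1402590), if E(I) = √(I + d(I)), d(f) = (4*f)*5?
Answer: -6679/9367898404 - √10815/983629332420 ≈ -7.1307e-7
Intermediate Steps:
d(f) = 20*f
E(I) = √21*√I (E(I) = √(I + 20*I) = √(21*I) = √21*√I)
1/(E(2060) - 1402590) = 1/(√21*√2060 - 1402590) = 1/(√21*(2*√515) - 1402590) = 1/(2*√10815 - 1402590) = 1/(-1402590 + 2*√10815)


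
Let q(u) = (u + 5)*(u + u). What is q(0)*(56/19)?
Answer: 0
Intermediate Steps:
q(u) = 2*u*(5 + u) (q(u) = (5 + u)*(2*u) = 2*u*(5 + u))
q(0)*(56/19) = (2*0*(5 + 0))*(56/19) = (2*0*5)*(56*(1/19)) = 0*(56/19) = 0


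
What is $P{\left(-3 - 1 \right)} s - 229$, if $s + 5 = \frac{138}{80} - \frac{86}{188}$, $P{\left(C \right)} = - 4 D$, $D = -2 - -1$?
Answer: $- \frac{114647}{470} \approx -243.93$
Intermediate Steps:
$D = -1$ ($D = -2 + 1 = -1$)
$P{\left(C \right)} = 4$ ($P{\left(C \right)} = \left(-4\right) \left(-1\right) = 4$)
$s = - \frac{7017}{1880}$ ($s = -5 + \left(\frac{138}{80} - \frac{86}{188}\right) = -5 + \left(138 \cdot \frac{1}{80} - \frac{43}{94}\right) = -5 + \left(\frac{69}{40} - \frac{43}{94}\right) = -5 + \frac{2383}{1880} = - \frac{7017}{1880} \approx -3.7324$)
$P{\left(-3 - 1 \right)} s - 229 = 4 \left(- \frac{7017}{1880}\right) - 229 = - \frac{7017}{470} - 229 = - \frac{114647}{470}$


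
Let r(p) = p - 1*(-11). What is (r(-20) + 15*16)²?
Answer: 53361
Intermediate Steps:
r(p) = 11 + p (r(p) = p + 11 = 11 + p)
(r(-20) + 15*16)² = ((11 - 20) + 15*16)² = (-9 + 240)² = 231² = 53361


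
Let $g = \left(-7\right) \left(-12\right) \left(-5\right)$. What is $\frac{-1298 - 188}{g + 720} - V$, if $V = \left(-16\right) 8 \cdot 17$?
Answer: $\frac{325657}{150} \approx 2171.0$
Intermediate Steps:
$g = -420$ ($g = 84 \left(-5\right) = -420$)
$V = -2176$ ($V = \left(-128\right) 17 = -2176$)
$\frac{-1298 - 188}{g + 720} - V = \frac{-1298 - 188}{-420 + 720} - -2176 = - \frac{1486}{300} + 2176 = \left(-1486\right) \frac{1}{300} + 2176 = - \frac{743}{150} + 2176 = \frac{325657}{150}$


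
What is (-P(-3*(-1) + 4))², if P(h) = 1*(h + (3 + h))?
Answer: 289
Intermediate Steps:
P(h) = 3 + 2*h (P(h) = 1*(3 + 2*h) = 3 + 2*h)
(-P(-3*(-1) + 4))² = (-(3 + 2*(-3*(-1) + 4)))² = (-(3 + 2*(3 + 4)))² = (-(3 + 2*7))² = (-(3 + 14))² = (-1*17)² = (-17)² = 289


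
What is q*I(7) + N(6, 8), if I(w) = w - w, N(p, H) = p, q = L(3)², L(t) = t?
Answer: 6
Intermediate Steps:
q = 9 (q = 3² = 9)
I(w) = 0
q*I(7) + N(6, 8) = 9*0 + 6 = 0 + 6 = 6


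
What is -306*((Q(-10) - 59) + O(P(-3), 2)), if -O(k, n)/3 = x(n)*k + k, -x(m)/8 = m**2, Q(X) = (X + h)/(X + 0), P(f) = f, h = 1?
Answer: 515763/5 ≈ 1.0315e+5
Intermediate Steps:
Q(X) = (1 + X)/X (Q(X) = (X + 1)/(X + 0) = (1 + X)/X)
x(m) = -8*m**2
O(k, n) = -3*k + 24*k*n**2 (O(k, n) = -3*((-8*n**2)*k + k) = -3*(-8*k*n**2 + k) = -3*(k - 8*k*n**2) = -3*k + 24*k*n**2)
-306*((Q(-10) - 59) + O(P(-3), 2)) = -306*(((1 - 10)/(-10) - 59) + 3*(-3)*(-1 + 8*2**2)) = -306*((-1/10*(-9) - 59) + 3*(-3)*(-1 + 8*4)) = -306*((9/10 - 59) + 3*(-3)*(-1 + 32)) = -306*(-581/10 + 3*(-3)*31) = -306*(-581/10 - 279) = -306*(-3371/10) = 515763/5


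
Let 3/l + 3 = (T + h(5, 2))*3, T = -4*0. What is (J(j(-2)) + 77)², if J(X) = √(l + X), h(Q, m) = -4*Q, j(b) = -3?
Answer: 124445/21 + 176*I*√21/3 ≈ 5926.0 + 268.84*I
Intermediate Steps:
T = 0
l = -1/21 (l = 3/(-3 + (0 - 4*5)*3) = 3/(-3 + (0 - 20)*3) = 3/(-3 - 20*3) = 3/(-3 - 60) = 3/(-63) = 3*(-1/63) = -1/21 ≈ -0.047619)
J(X) = √(-1/21 + X)
(J(j(-2)) + 77)² = (√(-21 + 441*(-3))/21 + 77)² = (√(-21 - 1323)/21 + 77)² = (√(-1344)/21 + 77)² = ((8*I*√21)/21 + 77)² = (8*I*√21/21 + 77)² = (77 + 8*I*√21/21)²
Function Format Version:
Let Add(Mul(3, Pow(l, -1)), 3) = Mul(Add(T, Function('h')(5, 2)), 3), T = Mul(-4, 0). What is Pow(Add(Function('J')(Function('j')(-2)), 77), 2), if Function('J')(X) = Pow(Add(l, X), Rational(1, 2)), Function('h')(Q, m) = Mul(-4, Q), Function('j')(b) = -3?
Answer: Add(Rational(124445, 21), Mul(Rational(176, 3), I, Pow(21, Rational(1, 2)))) ≈ Add(5926.0, Mul(268.84, I))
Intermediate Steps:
T = 0
l = Rational(-1, 21) (l = Mul(3, Pow(Add(-3, Mul(Add(0, Mul(-4, 5)), 3)), -1)) = Mul(3, Pow(Add(-3, Mul(Add(0, -20), 3)), -1)) = Mul(3, Pow(Add(-3, Mul(-20, 3)), -1)) = Mul(3, Pow(Add(-3, -60), -1)) = Mul(3, Pow(-63, -1)) = Mul(3, Rational(-1, 63)) = Rational(-1, 21) ≈ -0.047619)
Function('J')(X) = Pow(Add(Rational(-1, 21), X), Rational(1, 2))
Pow(Add(Function('J')(Function('j')(-2)), 77), 2) = Pow(Add(Mul(Rational(1, 21), Pow(Add(-21, Mul(441, -3)), Rational(1, 2))), 77), 2) = Pow(Add(Mul(Rational(1, 21), Pow(Add(-21, -1323), Rational(1, 2))), 77), 2) = Pow(Add(Mul(Rational(1, 21), Pow(-1344, Rational(1, 2))), 77), 2) = Pow(Add(Mul(Rational(1, 21), Mul(8, I, Pow(21, Rational(1, 2)))), 77), 2) = Pow(Add(Mul(Rational(8, 21), I, Pow(21, Rational(1, 2))), 77), 2) = Pow(Add(77, Mul(Rational(8, 21), I, Pow(21, Rational(1, 2)))), 2)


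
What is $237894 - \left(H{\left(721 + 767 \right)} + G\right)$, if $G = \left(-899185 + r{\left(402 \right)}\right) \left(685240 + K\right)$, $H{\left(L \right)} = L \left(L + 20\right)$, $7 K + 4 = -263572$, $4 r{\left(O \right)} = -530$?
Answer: $\frac{4076685714450}{7} \approx 5.8238 \cdot 10^{11}$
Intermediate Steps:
$r{\left(O \right)} = - \frac{265}{2}$ ($r{\left(O \right)} = \frac{1}{4} \left(-530\right) = - \frac{265}{2}$)
$K = - \frac{263576}{7}$ ($K = - \frac{4}{7} + \frac{1}{7} \left(-263572\right) = - \frac{4}{7} - \frac{263572}{7} = - \frac{263576}{7} \approx -37654.0$)
$H{\left(L \right)} = L \left(20 + L\right)$
$G = - \frac{4076699756520}{7}$ ($G = \left(-899185 - \frac{265}{2}\right) \left(685240 - \frac{263576}{7}\right) = \left(- \frac{1798635}{2}\right) \frac{4533104}{7} = - \frac{4076699756520}{7} \approx -5.8239 \cdot 10^{11}$)
$237894 - \left(H{\left(721 + 767 \right)} + G\right) = 237894 - \left(\left(721 + 767\right) \left(20 + \left(721 + 767\right)\right) - \frac{4076699756520}{7}\right) = 237894 - \left(1488 \left(20 + 1488\right) - \frac{4076699756520}{7}\right) = 237894 - \left(1488 \cdot 1508 - \frac{4076699756520}{7}\right) = 237894 - \left(2243904 - \frac{4076699756520}{7}\right) = 237894 - - \frac{4076684049192}{7} = 237894 + \frac{4076684049192}{7} = \frac{4076685714450}{7}$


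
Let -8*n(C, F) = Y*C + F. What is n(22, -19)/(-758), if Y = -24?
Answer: -547/6064 ≈ -0.090204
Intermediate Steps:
n(C, F) = 3*C - F/8 (n(C, F) = -(-24*C + F)/8 = -(F - 24*C)/8 = 3*C - F/8)
n(22, -19)/(-758) = (3*22 - ⅛*(-19))/(-758) = (66 + 19/8)*(-1/758) = (547/8)*(-1/758) = -547/6064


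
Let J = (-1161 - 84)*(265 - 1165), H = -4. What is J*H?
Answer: -4482000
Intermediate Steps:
J = 1120500 (J = -1245*(-900) = 1120500)
J*H = 1120500*(-4) = -4482000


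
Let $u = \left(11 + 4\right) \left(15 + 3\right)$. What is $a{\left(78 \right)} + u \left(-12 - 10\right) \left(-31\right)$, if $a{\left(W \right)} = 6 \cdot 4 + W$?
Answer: $184242$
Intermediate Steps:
$a{\left(W \right)} = 24 + W$
$u = 270$ ($u = 15 \cdot 18 = 270$)
$a{\left(78 \right)} + u \left(-12 - 10\right) \left(-31\right) = \left(24 + 78\right) + 270 \left(-12 - 10\right) \left(-31\right) = 102 + 270 \left(-22\right) \left(-31\right) = 102 - -184140 = 102 + 184140 = 184242$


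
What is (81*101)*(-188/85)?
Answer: -1538028/85 ≈ -18094.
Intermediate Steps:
(81*101)*(-188/85) = 8181*(-188*1/85) = 8181*(-188/85) = -1538028/85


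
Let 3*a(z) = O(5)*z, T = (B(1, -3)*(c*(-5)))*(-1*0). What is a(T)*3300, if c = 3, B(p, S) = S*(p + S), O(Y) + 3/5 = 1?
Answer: 0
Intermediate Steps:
O(Y) = ⅖ (O(Y) = -⅗ + 1 = ⅖)
B(p, S) = S*(S + p)
T = 0 (T = ((-3*(-3 + 1))*(3*(-5)))*(-1*0) = (-3*(-2)*(-15))*0 = (6*(-15))*0 = -90*0 = 0)
a(z) = 2*z/15 (a(z) = (2*z/5)/3 = 2*z/15)
a(T)*3300 = ((2/15)*0)*3300 = 0*3300 = 0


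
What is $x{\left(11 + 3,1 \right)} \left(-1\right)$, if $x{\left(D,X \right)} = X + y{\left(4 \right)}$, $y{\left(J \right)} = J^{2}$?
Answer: $-17$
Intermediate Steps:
$x{\left(D,X \right)} = 16 + X$ ($x{\left(D,X \right)} = X + 4^{2} = X + 16 = 16 + X$)
$x{\left(11 + 3,1 \right)} \left(-1\right) = \left(16 + 1\right) \left(-1\right) = 17 \left(-1\right) = -17$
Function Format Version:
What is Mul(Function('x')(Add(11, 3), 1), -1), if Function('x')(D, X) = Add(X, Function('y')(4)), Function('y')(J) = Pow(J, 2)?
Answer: -17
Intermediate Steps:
Function('x')(D, X) = Add(16, X) (Function('x')(D, X) = Add(X, Pow(4, 2)) = Add(X, 16) = Add(16, X))
Mul(Function('x')(Add(11, 3), 1), -1) = Mul(Add(16, 1), -1) = Mul(17, -1) = -17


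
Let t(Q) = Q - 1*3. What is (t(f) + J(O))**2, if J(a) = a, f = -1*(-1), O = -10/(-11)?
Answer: 144/121 ≈ 1.1901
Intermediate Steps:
O = 10/11 (O = -10*(-1/11) = 10/11 ≈ 0.90909)
f = 1
t(Q) = -3 + Q (t(Q) = Q - 3 = -3 + Q)
(t(f) + J(O))**2 = ((-3 + 1) + 10/11)**2 = (-2 + 10/11)**2 = (-12/11)**2 = 144/121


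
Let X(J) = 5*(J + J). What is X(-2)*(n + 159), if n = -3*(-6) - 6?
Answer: -3420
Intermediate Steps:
X(J) = 10*J (X(J) = 5*(2*J) = 10*J)
n = 12 (n = 18 - 6 = 12)
X(-2)*(n + 159) = (10*(-2))*(12 + 159) = -20*171 = -3420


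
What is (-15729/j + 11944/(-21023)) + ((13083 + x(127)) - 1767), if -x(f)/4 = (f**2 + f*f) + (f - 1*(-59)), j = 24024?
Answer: -2849029369683/24050312 ≈ -1.1846e+5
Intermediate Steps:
x(f) = -236 - 8*f**2 - 4*f (x(f) = -4*((f**2 + f*f) + (f - 1*(-59))) = -4*((f**2 + f**2) + (f + 59)) = -4*(2*f**2 + (59 + f)) = -4*(59 + f + 2*f**2) = -236 - 8*f**2 - 4*f)
(-15729/j + 11944/(-21023)) + ((13083 + x(127)) - 1767) = (-15729/24024 + 11944/(-21023)) + ((13083 + (-236 - 8*127**2 - 4*127)) - 1767) = (-15729*1/24024 + 11944*(-1/21023)) + ((13083 + (-236 - 8*16129 - 508)) - 1767) = (-749/1144 - 11944/21023) + ((13083 + (-236 - 129032 - 508)) - 1767) = -29410163/24050312 + ((13083 - 129776) - 1767) = -29410163/24050312 + (-116693 - 1767) = -29410163/24050312 - 118460 = -2849029369683/24050312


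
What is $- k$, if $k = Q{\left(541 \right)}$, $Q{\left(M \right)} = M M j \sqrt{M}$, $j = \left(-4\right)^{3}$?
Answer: $18731584 \sqrt{541} \approx 4.3569 \cdot 10^{8}$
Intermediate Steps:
$j = -64$
$Q{\left(M \right)} = - 64 M^{\frac{5}{2}}$ ($Q{\left(M \right)} = M M \left(- 64 \sqrt{M}\right) = M^{2} \left(- 64 \sqrt{M}\right) = - 64 M^{\frac{5}{2}}$)
$k = - 18731584 \sqrt{541}$ ($k = - 64 \cdot 541^{\frac{5}{2}} = - 64 \cdot 292681 \sqrt{541} = - 18731584 \sqrt{541} \approx -4.3569 \cdot 10^{8}$)
$- k = - \left(-18731584\right) \sqrt{541} = 18731584 \sqrt{541}$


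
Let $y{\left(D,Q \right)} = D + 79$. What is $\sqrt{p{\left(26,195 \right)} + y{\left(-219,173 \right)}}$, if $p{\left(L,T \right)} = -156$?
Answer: $2 i \sqrt{74} \approx 17.205 i$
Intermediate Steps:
$y{\left(D,Q \right)} = 79 + D$
$\sqrt{p{\left(26,195 \right)} + y{\left(-219,173 \right)}} = \sqrt{-156 + \left(79 - 219\right)} = \sqrt{-156 - 140} = \sqrt{-296} = 2 i \sqrt{74}$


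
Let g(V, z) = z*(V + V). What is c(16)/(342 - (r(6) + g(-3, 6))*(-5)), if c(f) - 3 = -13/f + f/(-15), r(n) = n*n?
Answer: 269/82080 ≈ 0.0032773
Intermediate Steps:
r(n) = n**2
g(V, z) = 2*V*z (g(V, z) = z*(2*V) = 2*V*z)
c(f) = 3 - 13/f - f/15 (c(f) = 3 + (-13/f + f/(-15)) = 3 + (-13/f + f*(-1/15)) = 3 + (-13/f - f/15) = 3 - 13/f - f/15)
c(16)/(342 - (r(6) + g(-3, 6))*(-5)) = (3 - 13/16 - 1/15*16)/(342 - (6**2 + 2*(-3)*6)*(-5)) = (3 - 13*1/16 - 16/15)/(342 - (36 - 36)*(-5)) = (3 - 13/16 - 16/15)/(342 - 0*(-5)) = 269/(240*(342 - 1*0)) = 269/(240*(342 + 0)) = (269/240)/342 = (269/240)*(1/342) = 269/82080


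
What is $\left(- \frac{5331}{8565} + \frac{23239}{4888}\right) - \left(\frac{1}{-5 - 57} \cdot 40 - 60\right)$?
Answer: $\frac{28023353639}{432612440} \approx 64.777$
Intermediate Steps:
$\left(- \frac{5331}{8565} + \frac{23239}{4888}\right) - \left(\frac{1}{-5 - 57} \cdot 40 - 60\right) = \left(\left(-5331\right) \frac{1}{8565} + 23239 \cdot \frac{1}{4888}\right) - \left(\frac{1}{-62} \cdot 40 - 60\right) = \left(- \frac{1777}{2855} + \frac{23239}{4888}\right) - \left(\left(- \frac{1}{62}\right) 40 - 60\right) = \frac{57661369}{13955240} - \left(- \frac{20}{31} - 60\right) = \frac{57661369}{13955240} - - \frac{1880}{31} = \frac{57661369}{13955240} + \frac{1880}{31} = \frac{28023353639}{432612440}$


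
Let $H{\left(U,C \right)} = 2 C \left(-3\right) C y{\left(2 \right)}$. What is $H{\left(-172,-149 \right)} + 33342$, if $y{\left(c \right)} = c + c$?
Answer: $-499482$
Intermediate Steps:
$y{\left(c \right)} = 2 c$
$H{\left(U,C \right)} = - 24 C^{2}$ ($H{\left(U,C \right)} = 2 C \left(-3\right) C 2 \cdot 2 = - 6 C C 4 = - 6 C^{2} \cdot 4 = - 24 C^{2}$)
$H{\left(-172,-149 \right)} + 33342 = - 24 \left(-149\right)^{2} + 33342 = \left(-24\right) 22201 + 33342 = -532824 + 33342 = -499482$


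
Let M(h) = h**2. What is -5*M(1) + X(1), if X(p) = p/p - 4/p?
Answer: -8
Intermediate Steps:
X(p) = 1 - 4/p
-5*M(1) + X(1) = -5*1**2 + (-4 + 1)/1 = -5*1 + 1*(-3) = -5 - 3 = -8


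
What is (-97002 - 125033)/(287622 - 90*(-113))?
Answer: -20185/27072 ≈ -0.74560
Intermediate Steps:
(-97002 - 125033)/(287622 - 90*(-113)) = -222035/(287622 + 10170) = -222035/297792 = -222035*1/297792 = -20185/27072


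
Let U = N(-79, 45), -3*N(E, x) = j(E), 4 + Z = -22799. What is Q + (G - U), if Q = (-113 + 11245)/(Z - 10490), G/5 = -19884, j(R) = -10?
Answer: -9930336506/99879 ≈ -99424.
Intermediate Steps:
Z = -22803 (Z = -4 - 22799 = -22803)
N(E, x) = 10/3 (N(E, x) = -1/3*(-10) = 10/3)
G = -99420 (G = 5*(-19884) = -99420)
U = 10/3 ≈ 3.3333
Q = -11132/33293 (Q = (-113 + 11245)/(-22803 - 10490) = 11132/(-33293) = 11132*(-1/33293) = -11132/33293 ≈ -0.33436)
Q + (G - U) = -11132/33293 + (-99420 - 1*10/3) = -11132/33293 + (-99420 - 10/3) = -11132/33293 - 298270/3 = -9930336506/99879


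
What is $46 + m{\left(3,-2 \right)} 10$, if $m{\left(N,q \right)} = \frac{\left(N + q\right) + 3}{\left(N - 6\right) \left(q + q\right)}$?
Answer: $\frac{148}{3} \approx 49.333$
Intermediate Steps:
$m{\left(N,q \right)} = \frac{3 + N + q}{2 q \left(-6 + N\right)}$ ($m{\left(N,q \right)} = \frac{3 + N + q}{\left(-6 + N\right) 2 q} = \frac{3 + N + q}{2 q \left(-6 + N\right)}$)
$46 + m{\left(3,-2 \right)} 10 = 46 + \frac{3 + 3 - 2}{2 \left(-2\right) \left(-6 + 3\right)} 10 = 46 + \frac{1}{2} \left(- \frac{1}{2}\right) \frac{1}{-3} \cdot 4 \cdot 10 = 46 + \frac{1}{2} \left(- \frac{1}{2}\right) \left(- \frac{1}{3}\right) 4 \cdot 10 = 46 + \frac{1}{3} \cdot 10 = 46 + \frac{10}{3} = \frac{148}{3}$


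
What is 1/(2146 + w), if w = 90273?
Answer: 1/92419 ≈ 1.0820e-5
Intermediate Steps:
1/(2146 + w) = 1/(2146 + 90273) = 1/92419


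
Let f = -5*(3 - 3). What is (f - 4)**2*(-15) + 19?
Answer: -221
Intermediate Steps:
f = 0 (f = -5*0 = 0)
(f - 4)**2*(-15) + 19 = (0 - 4)**2*(-15) + 19 = (-4)**2*(-15) + 19 = 16*(-15) + 19 = -240 + 19 = -221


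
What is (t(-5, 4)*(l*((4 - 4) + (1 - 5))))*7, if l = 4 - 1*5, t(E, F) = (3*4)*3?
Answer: 1008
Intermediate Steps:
t(E, F) = 36 (t(E, F) = 12*3 = 36)
l = -1 (l = 4 - 5 = -1)
(t(-5, 4)*(l*((4 - 4) + (1 - 5))))*7 = (36*(-((4 - 4) + (1 - 5))))*7 = (36*(-(0 - 4)))*7 = (36*(-1*(-4)))*7 = (36*4)*7 = 144*7 = 1008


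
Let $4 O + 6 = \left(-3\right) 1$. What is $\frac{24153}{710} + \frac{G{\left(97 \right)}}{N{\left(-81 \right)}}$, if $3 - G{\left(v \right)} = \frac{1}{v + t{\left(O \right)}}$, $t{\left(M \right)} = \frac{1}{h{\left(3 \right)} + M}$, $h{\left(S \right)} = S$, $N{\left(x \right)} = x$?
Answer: $\frac{12811327}{377010} \approx 33.981$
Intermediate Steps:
$O = - \frac{9}{4}$ ($O = - \frac{3}{2} + \frac{\left(-3\right) 1}{4} = - \frac{3}{2} + \frac{1}{4} \left(-3\right) = - \frac{3}{2} - \frac{3}{4} = - \frac{9}{4} \approx -2.25$)
$t{\left(M \right)} = \frac{1}{3 + M}$
$G{\left(v \right)} = 3 - \frac{1}{\frac{4}{3} + v}$ ($G{\left(v \right)} = 3 - \frac{1}{v + \frac{1}{3 - \frac{9}{4}}} = 3 - \frac{1}{v + \frac{1}{\frac{3}{4}}} = 3 - \frac{1}{v + \frac{4}{3}} = 3 - \frac{1}{\frac{4}{3} + v}$)
$\frac{24153}{710} + \frac{G{\left(97 \right)}}{N{\left(-81 \right)}} = \frac{24153}{710} + \frac{9 \frac{1}{4 + 3 \cdot 97} \left(1 + 97\right)}{-81} = 24153 \cdot \frac{1}{710} + 9 \frac{1}{4 + 291} \cdot 98 \left(- \frac{1}{81}\right) = \frac{24153}{710} + 9 \cdot \frac{1}{295} \cdot 98 \left(- \frac{1}{81}\right) = \frac{24153}{710} + \frac{882}{295} \left(- \frac{1}{81}\right) = \frac{24153}{710} - \frac{98}{2655} = \frac{12811327}{377010}$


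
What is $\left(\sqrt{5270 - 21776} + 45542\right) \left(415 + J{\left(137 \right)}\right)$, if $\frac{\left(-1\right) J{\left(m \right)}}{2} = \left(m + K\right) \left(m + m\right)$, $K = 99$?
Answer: $-5870955846 - 386739 i \sqrt{1834} \approx -5.871 \cdot 10^{9} - 1.6562 \cdot 10^{7} i$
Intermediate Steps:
$J{\left(m \right)} = - 4 m \left(99 + m\right)$ ($J{\left(m \right)} = - 2 \left(m + 99\right) \left(m + m\right) = - 2 \left(99 + m\right) 2 m = - 2 \cdot 2 m \left(99 + m\right) = - 4 m \left(99 + m\right)$)
$\left(\sqrt{5270 - 21776} + 45542\right) \left(415 + J{\left(137 \right)}\right) = \left(\sqrt{5270 - 21776} + 45542\right) \left(415 - 548 \left(99 + 137\right)\right) = \left(\sqrt{-16506} + 45542\right) \left(415 - 548 \cdot 236\right) = \left(3 i \sqrt{1834} + 45542\right) \left(415 - 129328\right) = \left(45542 + 3 i \sqrt{1834}\right) \left(-128913\right) = -5870955846 - 386739 i \sqrt{1834}$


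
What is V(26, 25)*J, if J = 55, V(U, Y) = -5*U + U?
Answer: -5720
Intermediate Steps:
V(U, Y) = -4*U
V(26, 25)*J = -4*26*55 = -104*55 = -5720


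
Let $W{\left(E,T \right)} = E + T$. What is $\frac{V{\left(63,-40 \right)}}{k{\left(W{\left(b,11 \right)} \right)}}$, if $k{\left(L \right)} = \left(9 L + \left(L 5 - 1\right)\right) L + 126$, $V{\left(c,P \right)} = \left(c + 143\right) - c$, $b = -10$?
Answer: $\frac{143}{139} \approx 1.0288$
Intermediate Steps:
$V{\left(c,P \right)} = 143$ ($V{\left(c,P \right)} = \left(143 + c\right) - c = 143$)
$k{\left(L \right)} = 126 + L \left(-1 + 14 L\right)$ ($k{\left(L \right)} = \left(9 L + \left(5 L - 1\right)\right) L + 126 = \left(9 L + \left(-1 + 5 L\right)\right) L + 126 = \left(-1 + 14 L\right) L + 126 = L \left(-1 + 14 L\right) + 126 = 126 + L \left(-1 + 14 L\right)$)
$\frac{V{\left(63,-40 \right)}}{k{\left(W{\left(b,11 \right)} \right)}} = \frac{143}{126 - \left(-10 + 11\right) + 14 \left(-10 + 11\right)^{2}} = \frac{143}{126 - 1 + 14 \cdot 1^{2}} = \frac{143}{126 - 1 + 14 \cdot 1} = \frac{143}{126 - 1 + 14} = \frac{143}{139}$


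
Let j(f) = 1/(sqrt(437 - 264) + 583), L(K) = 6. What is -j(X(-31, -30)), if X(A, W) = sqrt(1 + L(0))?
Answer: -583/339716 + sqrt(173)/339716 ≈ -0.0016774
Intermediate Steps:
X(A, W) = sqrt(7) (X(A, W) = sqrt(1 + 6) = sqrt(7))
j(f) = 1/(583 + sqrt(173)) (j(f) = 1/(sqrt(173) + 583) = 1/(583 + sqrt(173)))
-j(X(-31, -30)) = -(583/339716 - sqrt(173)/339716) = -583/339716 + sqrt(173)/339716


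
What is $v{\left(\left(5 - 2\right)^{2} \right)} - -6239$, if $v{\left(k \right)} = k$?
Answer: $6248$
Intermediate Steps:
$v{\left(\left(5 - 2\right)^{2} \right)} - -6239 = \left(5 - 2\right)^{2} - -6239 = 3^{2} + 6239 = 9 + 6239 = 6248$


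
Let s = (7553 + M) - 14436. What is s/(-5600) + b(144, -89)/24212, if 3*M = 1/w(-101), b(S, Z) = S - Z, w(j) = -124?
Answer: 15619913681/12609609600 ≈ 1.2387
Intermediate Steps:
M = -1/372 (M = (⅓)/(-124) = (⅓)*(-1/124) = -1/372 ≈ -0.0026882)
s = -2560477/372 (s = (7553 - 1/372) - 14436 = 2809715/372 - 14436 = -2560477/372 ≈ -6883.0)
s/(-5600) + b(144, -89)/24212 = -2560477/372/(-5600) + (144 - 1*(-89))/24212 = -2560477/372*(-1/5600) + (144 + 89)*(1/24212) = 2560477/2083200 + 233*(1/24212) = 2560477/2083200 + 233/24212 = 15619913681/12609609600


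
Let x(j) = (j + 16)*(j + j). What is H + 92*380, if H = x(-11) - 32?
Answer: 34818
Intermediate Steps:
x(j) = 2*j*(16 + j) (x(j) = (16 + j)*(2*j) = 2*j*(16 + j))
H = -142 (H = 2*(-11)*(16 - 11) - 32 = 2*(-11)*5 - 32 = -110 - 32 = -142)
H + 92*380 = -142 + 92*380 = -142 + 34960 = 34818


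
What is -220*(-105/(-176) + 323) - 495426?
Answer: -2266469/4 ≈ -5.6662e+5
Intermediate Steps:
-220*(-105/(-176) + 323) - 495426 = -220*(-105*(-1/176) + 323) - 495426 = -220*(105/176 + 323) - 495426 = -220*56953/176 - 495426 = -284765/4 - 495426 = -2266469/4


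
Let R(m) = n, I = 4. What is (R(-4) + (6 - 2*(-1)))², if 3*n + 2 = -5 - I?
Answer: 169/9 ≈ 18.778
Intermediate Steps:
n = -11/3 (n = -⅔ + (-5 - 1*4)/3 = -⅔ + (-5 - 4)/3 = -⅔ + (⅓)*(-9) = -⅔ - 3 = -11/3 ≈ -3.6667)
R(m) = -11/3
(R(-4) + (6 - 2*(-1)))² = (-11/3 + (6 - 2*(-1)))² = (-11/3 + (6 + 2))² = (-11/3 + 8)² = (13/3)² = 169/9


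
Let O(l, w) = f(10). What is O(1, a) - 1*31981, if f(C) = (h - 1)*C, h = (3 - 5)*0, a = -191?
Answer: -31991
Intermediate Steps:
h = 0 (h = -2*0 = 0)
f(C) = -C (f(C) = (0 - 1)*C = -C)
O(l, w) = -10 (O(l, w) = -1*10 = -10)
O(1, a) - 1*31981 = -10 - 1*31981 = -10 - 31981 = -31991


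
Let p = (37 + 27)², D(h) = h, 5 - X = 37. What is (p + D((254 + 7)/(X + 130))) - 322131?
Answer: -31167169/98 ≈ -3.1803e+5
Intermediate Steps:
X = -32 (X = 5 - 1*37 = 5 - 37 = -32)
p = 4096 (p = 64² = 4096)
(p + D((254 + 7)/(X + 130))) - 322131 = (4096 + (254 + 7)/(-32 + 130)) - 322131 = (4096 + 261/98) - 322131 = 401669/98 - 322131 = -31167169/98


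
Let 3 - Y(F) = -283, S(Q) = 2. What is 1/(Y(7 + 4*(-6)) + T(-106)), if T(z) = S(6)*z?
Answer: 1/74 ≈ 0.013514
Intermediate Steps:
Y(F) = 286 (Y(F) = 3 - 1*(-283) = 3 + 283 = 286)
T(z) = 2*z
1/(Y(7 + 4*(-6)) + T(-106)) = 1/(286 + 2*(-106)) = 1/(286 - 212) = 1/74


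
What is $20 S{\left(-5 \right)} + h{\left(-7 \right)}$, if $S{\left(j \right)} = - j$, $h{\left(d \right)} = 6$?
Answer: $106$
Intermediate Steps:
$20 S{\left(-5 \right)} + h{\left(-7 \right)} = 20 \left(\left(-1\right) \left(-5\right)\right) + 6 = 20 \cdot 5 + 6 = 100 + 6 = 106$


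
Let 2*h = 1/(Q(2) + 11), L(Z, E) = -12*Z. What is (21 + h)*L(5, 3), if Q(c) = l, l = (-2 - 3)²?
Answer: -7565/6 ≈ -1260.8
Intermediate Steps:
l = 25 (l = (-5)² = 25)
Q(c) = 25
h = 1/72 (h = 1/(2*(25 + 11)) = (½)/36 = (½)*(1/36) = 1/72 ≈ 0.013889)
(21 + h)*L(5, 3) = (21 + 1/72)*(-12*5) = (1513/72)*(-60) = -7565/6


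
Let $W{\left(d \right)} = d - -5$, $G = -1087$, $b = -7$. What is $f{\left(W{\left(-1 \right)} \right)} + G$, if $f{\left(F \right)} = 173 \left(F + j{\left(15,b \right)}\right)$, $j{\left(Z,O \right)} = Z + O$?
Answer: $989$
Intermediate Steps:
$W{\left(d \right)} = 5 + d$ ($W{\left(d \right)} = d + 5 = 5 + d$)
$j{\left(Z,O \right)} = O + Z$
$f{\left(F \right)} = 1384 + 173 F$ ($f{\left(F \right)} = 173 \left(F + \left(-7 + 15\right)\right) = 173 \left(F + 8\right) = 173 \left(8 + F\right) = 1384 + 173 F$)
$f{\left(W{\left(-1 \right)} \right)} + G = \left(1384 + 173 \left(5 - 1\right)\right) - 1087 = \left(1384 + 173 \cdot 4\right) - 1087 = \left(1384 + 692\right) - 1087 = 2076 - 1087 = 989$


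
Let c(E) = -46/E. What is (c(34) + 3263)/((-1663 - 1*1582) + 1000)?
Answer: -55448/38165 ≈ -1.4529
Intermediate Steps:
(c(34) + 3263)/((-1663 - 1*1582) + 1000) = (-46/34 + 3263)/((-1663 - 1*1582) + 1000) = (-46*1/34 + 3263)/((-1663 - 1582) + 1000) = (-23/17 + 3263)/(-3245 + 1000) = (55448/17)/(-2245) = (55448/17)*(-1/2245) = -55448/38165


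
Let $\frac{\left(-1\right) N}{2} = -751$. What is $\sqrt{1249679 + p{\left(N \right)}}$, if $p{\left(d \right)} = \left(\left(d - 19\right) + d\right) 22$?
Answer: $\sqrt{1315349} \approx 1146.9$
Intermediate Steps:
$N = 1502$ ($N = \left(-2\right) \left(-751\right) = 1502$)
$p{\left(d \right)} = -418 + 44 d$ ($p{\left(d \right)} = \left(\left(-19 + d\right) + d\right) 22 = \left(-19 + 2 d\right) 22 = -418 + 44 d$)
$\sqrt{1249679 + p{\left(N \right)}} = \sqrt{1249679 + \left(-418 + 44 \cdot 1502\right)} = \sqrt{1249679 + \left(-418 + 66088\right)} = \sqrt{1249679 + 65670} = \sqrt{1315349}$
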